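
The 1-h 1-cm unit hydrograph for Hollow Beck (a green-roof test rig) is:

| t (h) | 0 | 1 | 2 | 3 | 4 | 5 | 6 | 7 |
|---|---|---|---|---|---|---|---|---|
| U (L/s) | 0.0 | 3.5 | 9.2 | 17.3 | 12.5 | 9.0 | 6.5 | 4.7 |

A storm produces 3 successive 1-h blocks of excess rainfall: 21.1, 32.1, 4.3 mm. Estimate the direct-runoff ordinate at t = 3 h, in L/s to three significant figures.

Q ≈ 67.5 L/s

By discrete convolution, Q_j = Σ (P_i / 10 mm) · U_{j−i}.
At t = 3 h (j=3): Q = (21.1/10)·17.3 + (32.1/10)·9.2 + (4.3/10)·3.5 = 67.5 L/s.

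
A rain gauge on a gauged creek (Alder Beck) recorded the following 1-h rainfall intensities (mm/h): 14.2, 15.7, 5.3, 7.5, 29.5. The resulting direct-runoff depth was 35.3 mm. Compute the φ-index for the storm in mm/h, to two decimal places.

φ ≈ 8.03 mm/h

Only the 3 blocks with intensity above φ contribute runoff: 14.2, 15.7, 29.5 mm/h.
Σ(I−φ)·Δt = d  ⇒  (14.2+15.7+29.5 − 3φ)·1 = 35.3
φ = (59.40 − 35.3/1) / 3 = 8.03 mm/h.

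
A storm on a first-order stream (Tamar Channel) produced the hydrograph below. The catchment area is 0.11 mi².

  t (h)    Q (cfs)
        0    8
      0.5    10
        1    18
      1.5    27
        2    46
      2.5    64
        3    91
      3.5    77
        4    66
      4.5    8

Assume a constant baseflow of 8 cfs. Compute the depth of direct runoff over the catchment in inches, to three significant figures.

d ≈ 2.36 in

Direct runoff: 0.0, 2.0, 10.0, 19.0, 38.0, 56.0, 83.0, 69.0, 58.0, 0.0 cfs; ΣQ_DR = 335.0 cfs.
V = ΣQ_DR · Δt = 335.0 × 1800 s = 6.030 × 10^5 ft³.
Over A = 0.11 mi², depth = V / A = 2.36 in.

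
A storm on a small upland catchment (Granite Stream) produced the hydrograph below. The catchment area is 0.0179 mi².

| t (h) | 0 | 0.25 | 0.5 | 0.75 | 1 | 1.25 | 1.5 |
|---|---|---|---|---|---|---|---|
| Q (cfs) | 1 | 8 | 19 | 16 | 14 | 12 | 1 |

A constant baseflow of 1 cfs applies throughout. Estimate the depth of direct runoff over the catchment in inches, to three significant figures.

d ≈ 1.39 in

Direct runoff: 0.0, 7.0, 18.0, 15.0, 13.0, 11.0, 0.0 cfs; ΣQ_DR = 64.00 cfs.
V = ΣQ_DR · Δt = 64.00 × 900 s = 57600 ft³.
Over A = 0.0179 mi², depth = V / A = 1.39 in.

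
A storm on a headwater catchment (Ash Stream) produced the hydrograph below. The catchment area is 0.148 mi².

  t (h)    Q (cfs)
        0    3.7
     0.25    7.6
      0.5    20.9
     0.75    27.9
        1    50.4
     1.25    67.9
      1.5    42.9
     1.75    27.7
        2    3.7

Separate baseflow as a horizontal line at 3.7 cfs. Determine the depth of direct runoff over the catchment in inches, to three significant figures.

Direct runoff: 0.0, 3.9, 17.2, 24.2, 46.7, 64.2, 39.2, 24.0, 0.0 cfs; ΣQ_DR = 219.4 cfs.
V = ΣQ_DR · Δt = 219.4 × 900 s = 1.975 × 10^5 ft³.
Over A = 0.148 mi², depth = V / A = 0.574 in.

d ≈ 0.574 in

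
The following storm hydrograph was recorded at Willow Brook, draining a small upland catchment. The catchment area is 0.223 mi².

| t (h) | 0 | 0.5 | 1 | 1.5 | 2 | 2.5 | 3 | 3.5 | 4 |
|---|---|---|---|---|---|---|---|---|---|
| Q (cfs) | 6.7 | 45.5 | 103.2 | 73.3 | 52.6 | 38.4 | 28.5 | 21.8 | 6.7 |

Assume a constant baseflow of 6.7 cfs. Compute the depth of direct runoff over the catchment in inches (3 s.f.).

d ≈ 1.10 in

Direct runoff: 0.0, 38.8, 96.5, 66.6, 45.9, 31.7, 21.8, 15.1, 0.0 cfs; ΣQ_DR = 316.4 cfs.
V = ΣQ_DR · Δt = 316.4 × 1800 s = 5.695 × 10^5 ft³.
Over A = 0.223 mi², depth = V / A = 1.10 in.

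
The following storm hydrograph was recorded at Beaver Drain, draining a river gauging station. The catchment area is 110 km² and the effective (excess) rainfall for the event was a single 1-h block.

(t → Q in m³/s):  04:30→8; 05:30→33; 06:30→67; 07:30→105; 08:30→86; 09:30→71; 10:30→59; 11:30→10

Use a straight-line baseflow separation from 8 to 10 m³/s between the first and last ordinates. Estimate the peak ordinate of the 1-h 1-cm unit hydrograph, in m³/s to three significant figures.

U_p ≈ 80.0 m³/s

Direct runoff: 0.00, 24.71, 58.43, 96.14, 76.86, 61.57, 49.29, 0.00 m³/s; ΣQ_DR = 367.0 m³/s, peak = 96.14 m³/s.
Runoff depth d = ΣQ_DR·Δt / A = 367.0 × 3600 / (110 km²) = 12.01 mm.
The 1-cm UH is the DRH scaled by (10 mm)/d, so U_p = 96.14 × 10/12.01 = 80.0 m³/s.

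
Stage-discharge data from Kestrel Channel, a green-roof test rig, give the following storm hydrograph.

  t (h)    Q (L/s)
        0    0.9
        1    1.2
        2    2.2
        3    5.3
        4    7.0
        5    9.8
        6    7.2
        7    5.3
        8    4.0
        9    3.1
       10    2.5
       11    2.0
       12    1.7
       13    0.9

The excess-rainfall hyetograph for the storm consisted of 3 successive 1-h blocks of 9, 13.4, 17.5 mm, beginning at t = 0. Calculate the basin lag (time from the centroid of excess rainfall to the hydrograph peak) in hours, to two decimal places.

Centroid of excess rainfall: t_c = Σ P_i·t̄_i / ΣP_i = 1.7130 h (block centres at 0.5, 1.5, 2.5 h).
Hydrograph peak occurs at t = 5 h, so basin lag t_L = 5 − 1.7130 = 3.29 h.

t_L ≈ 3.29 h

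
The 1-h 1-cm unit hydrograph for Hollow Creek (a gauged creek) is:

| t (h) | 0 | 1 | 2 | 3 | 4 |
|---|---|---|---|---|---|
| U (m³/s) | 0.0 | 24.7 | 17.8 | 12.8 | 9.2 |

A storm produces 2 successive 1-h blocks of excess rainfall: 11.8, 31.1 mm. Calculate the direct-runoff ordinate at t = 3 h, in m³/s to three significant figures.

Q ≈ 70.5 m³/s

By discrete convolution, Q_j = Σ (P_i / 10 mm) · U_{j−i}.
At t = 3 h (j=3): Q = (11.8/10)·12.8 + (31.1/10)·17.8 = 70.5 m³/s.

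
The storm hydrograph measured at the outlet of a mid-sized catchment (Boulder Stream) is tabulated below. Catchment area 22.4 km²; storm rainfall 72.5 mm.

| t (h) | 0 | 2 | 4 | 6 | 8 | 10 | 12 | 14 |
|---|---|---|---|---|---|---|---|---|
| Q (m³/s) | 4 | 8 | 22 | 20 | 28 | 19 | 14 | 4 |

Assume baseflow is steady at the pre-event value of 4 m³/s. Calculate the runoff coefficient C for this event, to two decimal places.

C ≈ 0.39

ΣQ_DR = 87.00 m³/s; V = ΣQ_DR·Δt = 6.264 × 10^5 m³.
Runoff depth d = V / A = 27.96 mm.
C = d / P = 27.96 / 72.5 = 0.39.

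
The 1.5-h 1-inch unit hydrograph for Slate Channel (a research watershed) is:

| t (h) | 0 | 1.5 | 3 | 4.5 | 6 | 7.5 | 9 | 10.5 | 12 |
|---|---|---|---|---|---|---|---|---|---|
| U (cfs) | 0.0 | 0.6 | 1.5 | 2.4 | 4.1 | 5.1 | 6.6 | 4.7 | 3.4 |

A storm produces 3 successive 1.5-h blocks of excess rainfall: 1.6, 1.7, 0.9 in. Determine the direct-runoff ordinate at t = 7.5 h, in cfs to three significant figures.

Q ≈ 17.3 cfs

By discrete convolution, Q_j = Σ (P_i / 1 in) · U_{j−i}.
At t = 7.5 h (j=5): Q = (1.6/1)·5.1 + (1.7/1)·4.1 + (0.9/1)·2.4 = 17.3 cfs.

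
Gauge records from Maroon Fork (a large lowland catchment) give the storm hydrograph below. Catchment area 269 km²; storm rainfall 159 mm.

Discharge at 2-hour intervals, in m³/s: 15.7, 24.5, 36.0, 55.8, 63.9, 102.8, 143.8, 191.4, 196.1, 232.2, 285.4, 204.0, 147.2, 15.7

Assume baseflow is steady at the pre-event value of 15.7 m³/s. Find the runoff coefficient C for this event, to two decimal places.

C ≈ 0.25

ΣQ_DR = 1495 m³/s; V = ΣQ_DR·Δt = 1.076 × 10^7 m³.
Runoff depth d = V / A = 40.01 mm.
C = d / P = 40.01 / 159 = 0.25.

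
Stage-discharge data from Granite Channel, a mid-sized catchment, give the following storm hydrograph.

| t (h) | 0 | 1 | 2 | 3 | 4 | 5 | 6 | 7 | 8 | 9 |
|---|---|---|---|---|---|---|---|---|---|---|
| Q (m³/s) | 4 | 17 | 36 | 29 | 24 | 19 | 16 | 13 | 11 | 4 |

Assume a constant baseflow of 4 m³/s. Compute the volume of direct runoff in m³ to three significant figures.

V ≈ 4.79 × 10^5 m³

Direct-runoff ordinates (Q − Q_b): 0.0, 13.0, 32.0, 25.0, 20.0, 15.0, 12.0, 9.0, 7.0, 0.0 m³/s.
ΣQ_DR = 133.0 m³/s.
With Δt = 1 h = 3600 s, V = ΣQ_DR · Δt = 133.0 × 3600 = 4.79 × 10^5 m³.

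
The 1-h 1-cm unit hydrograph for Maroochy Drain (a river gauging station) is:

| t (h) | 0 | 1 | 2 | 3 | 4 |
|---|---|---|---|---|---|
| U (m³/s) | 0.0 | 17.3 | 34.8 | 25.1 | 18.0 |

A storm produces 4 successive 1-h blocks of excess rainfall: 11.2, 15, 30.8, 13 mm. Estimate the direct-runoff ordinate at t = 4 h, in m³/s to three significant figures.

Q ≈ 187 m³/s

By discrete convolution, Q_j = Σ (P_i / 10 mm) · U_{j−i}.
At t = 4 h (j=4): Q = (11.2/10)·18.0 + (15/10)·25.1 + (30.8/10)·34.8 + (13/10)·17.3 = 187 m³/s.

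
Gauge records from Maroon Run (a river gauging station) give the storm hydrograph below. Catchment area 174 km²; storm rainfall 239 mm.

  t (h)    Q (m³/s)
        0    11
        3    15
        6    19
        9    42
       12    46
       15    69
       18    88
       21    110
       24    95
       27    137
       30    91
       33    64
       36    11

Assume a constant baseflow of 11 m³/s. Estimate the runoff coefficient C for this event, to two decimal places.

ΣQ_DR = 655.0 m³/s; V = ΣQ_DR·Δt = 7.074 × 10^6 m³.
Runoff depth d = V / A = 40.66 mm.
C = d / P = 40.66 / 239 = 0.17.

C ≈ 0.17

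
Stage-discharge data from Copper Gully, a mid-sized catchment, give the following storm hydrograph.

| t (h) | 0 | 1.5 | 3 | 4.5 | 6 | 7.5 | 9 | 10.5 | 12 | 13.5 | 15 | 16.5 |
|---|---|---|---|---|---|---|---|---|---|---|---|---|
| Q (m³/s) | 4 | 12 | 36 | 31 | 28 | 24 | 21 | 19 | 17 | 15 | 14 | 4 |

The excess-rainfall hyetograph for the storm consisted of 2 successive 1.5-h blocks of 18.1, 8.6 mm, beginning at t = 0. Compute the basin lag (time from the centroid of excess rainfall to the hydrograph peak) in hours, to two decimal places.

Centroid of excess rainfall: t_c = Σ P_i·t̄_i / ΣP_i = 1.2331 h (block centres at 0.75, 2.25 h).
Hydrograph peak occurs at t = 3 h, so basin lag t_L = 3 − 1.2331 = 1.77 h.

t_L ≈ 1.77 h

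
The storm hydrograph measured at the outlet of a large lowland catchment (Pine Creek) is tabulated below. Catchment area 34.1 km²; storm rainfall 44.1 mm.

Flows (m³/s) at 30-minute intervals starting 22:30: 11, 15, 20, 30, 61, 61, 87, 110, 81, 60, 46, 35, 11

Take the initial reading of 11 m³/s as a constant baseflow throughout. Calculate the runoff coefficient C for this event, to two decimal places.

ΣQ_DR = 485.0 m³/s; V = ΣQ_DR·Δt = 8.730 × 10^5 m³.
Runoff depth d = V / A = 25.60 mm.
C = d / P = 25.60 / 44.1 = 0.58.

C ≈ 0.58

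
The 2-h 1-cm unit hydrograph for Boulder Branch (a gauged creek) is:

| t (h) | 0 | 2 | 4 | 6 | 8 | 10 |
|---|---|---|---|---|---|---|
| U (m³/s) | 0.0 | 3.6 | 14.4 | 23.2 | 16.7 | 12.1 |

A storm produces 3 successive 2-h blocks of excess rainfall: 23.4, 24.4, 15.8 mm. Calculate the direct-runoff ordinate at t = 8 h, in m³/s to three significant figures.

By discrete convolution, Q_j = Σ (P_i / 10 mm) · U_{j−i}.
At t = 8 h (j=4): Q = (23.4/10)·16.7 + (24.4/10)·23.2 + (15.8/10)·14.4 = 118 m³/s.

Q ≈ 118 m³/s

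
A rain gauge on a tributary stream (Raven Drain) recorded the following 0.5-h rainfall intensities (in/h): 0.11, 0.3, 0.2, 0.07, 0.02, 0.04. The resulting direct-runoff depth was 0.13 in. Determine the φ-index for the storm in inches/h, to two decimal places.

φ ≈ 0.12 in/h

Only the 2 blocks with intensity above φ contribute runoff: 0.3, 0.2 in/h.
Σ(I−φ)·Δt = d  ⇒  (0.3+0.2 − 2φ)·0.5 = 0.13
φ = (0.5000 − 0.13/0.5) / 2 = 0.12 in/h.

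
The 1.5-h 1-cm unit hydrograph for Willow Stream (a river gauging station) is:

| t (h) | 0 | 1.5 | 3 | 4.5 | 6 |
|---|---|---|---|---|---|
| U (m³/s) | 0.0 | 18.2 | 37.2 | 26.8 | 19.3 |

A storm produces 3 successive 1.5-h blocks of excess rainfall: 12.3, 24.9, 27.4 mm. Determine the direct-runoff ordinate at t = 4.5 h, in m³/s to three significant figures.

By discrete convolution, Q_j = Σ (P_i / 10 mm) · U_{j−i}.
At t = 4.5 h (j=3): Q = (12.3/10)·26.8 + (24.9/10)·37.2 + (27.4/10)·18.2 = 175 m³/s.

Q ≈ 175 m³/s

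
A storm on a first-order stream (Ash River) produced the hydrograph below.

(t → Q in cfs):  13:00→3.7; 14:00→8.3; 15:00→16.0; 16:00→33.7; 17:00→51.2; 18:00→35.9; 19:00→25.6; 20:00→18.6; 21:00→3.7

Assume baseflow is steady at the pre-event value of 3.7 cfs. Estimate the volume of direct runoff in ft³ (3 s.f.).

Direct-runoff ordinates (Q − Q_b): 0.0, 4.6, 12.3, 30.0, 47.5, 32.2, 21.9, 14.9, 0.0 cfs.
ΣQ_DR = 163.4 cfs.
With Δt = 1 h = 3600 s, V = ΣQ_DR · Δt = 163.4 × 3600 = 5.88 × 10^5 ft³.

V ≈ 5.88 × 10^5 ft³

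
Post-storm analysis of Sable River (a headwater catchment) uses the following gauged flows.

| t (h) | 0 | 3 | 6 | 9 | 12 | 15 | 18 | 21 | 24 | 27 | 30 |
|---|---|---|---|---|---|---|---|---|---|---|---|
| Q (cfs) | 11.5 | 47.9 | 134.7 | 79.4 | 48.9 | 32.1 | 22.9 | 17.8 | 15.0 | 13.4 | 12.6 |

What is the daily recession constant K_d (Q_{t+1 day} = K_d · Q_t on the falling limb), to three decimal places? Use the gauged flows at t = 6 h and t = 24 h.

K_d ≈ 0.054

Between t = 6 h and t = 24 h the flow falls from 134.7 to 15.0 cfs over 6×3 h = 18 h.
Per-interval ratio K = (15.0/134.7)^(1/6) = 0.6936; K_d = K^(24/3) = 0.054.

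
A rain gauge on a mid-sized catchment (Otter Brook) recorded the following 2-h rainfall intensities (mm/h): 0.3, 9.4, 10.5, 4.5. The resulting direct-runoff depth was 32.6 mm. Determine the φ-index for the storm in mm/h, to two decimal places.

φ ≈ 2.70 mm/h

Only the 3 blocks with intensity above φ contribute runoff: 9.4, 10.5, 4.5 mm/h.
Σ(I−φ)·Δt = d  ⇒  (9.4+10.5+4.5 − 3φ)·2 = 32.6
φ = (24.40 − 32.6/2) / 3 = 2.70 mm/h.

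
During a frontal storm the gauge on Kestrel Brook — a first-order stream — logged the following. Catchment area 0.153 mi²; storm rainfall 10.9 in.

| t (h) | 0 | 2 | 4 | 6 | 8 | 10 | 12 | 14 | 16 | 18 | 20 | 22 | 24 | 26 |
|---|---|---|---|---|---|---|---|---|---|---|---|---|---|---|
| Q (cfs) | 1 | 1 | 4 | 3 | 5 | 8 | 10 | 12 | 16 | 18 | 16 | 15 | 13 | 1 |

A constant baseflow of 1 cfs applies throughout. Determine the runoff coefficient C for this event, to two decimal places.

ΣQ_DR = 109.0 cfs; V = ΣQ_DR·Δt = 7.848 × 10^5 ft³.
Runoff depth d = V / A = 2.208 in.
C = d / P = 2.208 / 10.9 = 0.20.

C ≈ 0.20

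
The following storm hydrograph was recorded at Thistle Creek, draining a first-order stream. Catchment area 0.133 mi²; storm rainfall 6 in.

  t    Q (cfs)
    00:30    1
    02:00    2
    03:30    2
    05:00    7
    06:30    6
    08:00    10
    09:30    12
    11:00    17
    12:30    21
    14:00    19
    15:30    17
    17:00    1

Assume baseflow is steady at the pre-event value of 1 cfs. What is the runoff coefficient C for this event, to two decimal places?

C ≈ 0.30

ΣQ_DR = 103.0 cfs; V = ΣQ_DR·Δt = 5.562 × 10^5 ft³.
Runoff depth d = V / A = 1.800 in.
C = d / P = 1.800 / 6 = 0.30.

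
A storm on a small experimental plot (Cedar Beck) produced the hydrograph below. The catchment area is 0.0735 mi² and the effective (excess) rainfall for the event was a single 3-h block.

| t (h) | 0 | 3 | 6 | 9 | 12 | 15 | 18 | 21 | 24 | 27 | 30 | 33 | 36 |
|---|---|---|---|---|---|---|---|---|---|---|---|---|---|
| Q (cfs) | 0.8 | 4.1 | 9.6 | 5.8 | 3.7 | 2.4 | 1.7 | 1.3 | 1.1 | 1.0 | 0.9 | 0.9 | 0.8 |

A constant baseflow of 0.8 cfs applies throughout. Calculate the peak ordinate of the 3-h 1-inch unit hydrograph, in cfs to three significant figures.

Direct runoff: 0.0, 3.3, 8.8, 5.0, 2.9, 1.6, 0.9, 0.5, 0.3, 0.2, 0.1, 0.1, 0.0 cfs; ΣQ_DR = 23.70 cfs, peak = 8.8 cfs.
Runoff depth d = ΣQ_DR·Δt / A = 23.70 × 10800 / (0.0735 mi²) = 1.499 in.
The 1-inch UH is the DRH scaled by (1 in)/d, so U_p = 8.8 × 1/1.499 = 5.87 cfs.

U_p ≈ 5.87 cfs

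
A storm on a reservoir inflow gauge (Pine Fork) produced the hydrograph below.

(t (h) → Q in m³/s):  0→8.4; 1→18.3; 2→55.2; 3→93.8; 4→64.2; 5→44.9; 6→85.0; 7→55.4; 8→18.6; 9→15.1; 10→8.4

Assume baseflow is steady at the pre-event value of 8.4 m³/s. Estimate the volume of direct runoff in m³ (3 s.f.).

V ≈ 1.35 × 10^6 m³

Direct-runoff ordinates (Q − Q_b): 0.0, 9.9, 46.8, 85.4, 55.8, 36.5, 76.6, 47.0, 10.2, 6.7, 0.0 m³/s.
ΣQ_DR = 374.9 m³/s.
With Δt = 1 h = 3600 s, V = ΣQ_DR · Δt = 374.9 × 3600 = 1.35 × 10^6 m³.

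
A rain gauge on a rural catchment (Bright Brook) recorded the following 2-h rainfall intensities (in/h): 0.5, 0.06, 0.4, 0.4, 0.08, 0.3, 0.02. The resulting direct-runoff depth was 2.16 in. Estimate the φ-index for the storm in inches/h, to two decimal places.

φ ≈ 0.13 in/h

Only the 4 blocks with intensity above φ contribute runoff: 0.5, 0.4, 0.4, 0.3 in/h.
Σ(I−φ)·Δt = d  ⇒  (0.5+0.4+0.4+0.3 − 4φ)·2 = 2.16
φ = (1.600 − 2.16/2) / 4 = 0.13 in/h.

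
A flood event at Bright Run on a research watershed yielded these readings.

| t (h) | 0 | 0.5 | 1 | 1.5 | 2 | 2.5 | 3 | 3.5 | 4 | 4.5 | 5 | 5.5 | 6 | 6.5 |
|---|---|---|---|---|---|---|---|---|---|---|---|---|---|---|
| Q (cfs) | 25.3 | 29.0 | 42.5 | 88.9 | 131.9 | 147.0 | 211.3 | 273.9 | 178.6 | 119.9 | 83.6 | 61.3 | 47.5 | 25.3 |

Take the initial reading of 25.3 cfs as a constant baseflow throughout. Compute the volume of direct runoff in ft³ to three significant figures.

V ≈ 2.00 × 10^6 ft³

Direct-runoff ordinates (Q − Q_b): 0.0, 3.7, 17.2, 63.6, 106.6, 121.7, 186.0, 248.6, 153.3, 94.6, 58.3, 36.0, 22.2, 0.0 cfs.
ΣQ_DR = 1112 cfs.
With Δt = 0.5 h = 1800 s, V = ΣQ_DR · Δt = 1112 × 1800 = 2.00 × 10^6 ft³.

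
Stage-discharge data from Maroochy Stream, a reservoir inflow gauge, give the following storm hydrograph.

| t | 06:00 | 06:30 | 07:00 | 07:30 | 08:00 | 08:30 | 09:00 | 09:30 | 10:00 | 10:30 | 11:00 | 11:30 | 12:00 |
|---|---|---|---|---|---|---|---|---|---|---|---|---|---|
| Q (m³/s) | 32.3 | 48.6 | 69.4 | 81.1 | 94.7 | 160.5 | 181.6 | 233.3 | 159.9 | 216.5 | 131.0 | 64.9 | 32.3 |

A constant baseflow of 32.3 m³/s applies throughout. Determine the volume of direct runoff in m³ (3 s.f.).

Direct-runoff ordinates (Q − Q_b): 0.0, 16.3, 37.1, 48.8, 62.4, 128.2, 149.3, 201.0, 127.6, 184.2, 98.7, 32.6, 0.0 m³/s.
ΣQ_DR = 1086 m³/s.
With Δt = 0.5 h = 1800 s, V = ΣQ_DR · Δt = 1086 × 1800 = 1.96 × 10^6 m³.

V ≈ 1.96 × 10^6 m³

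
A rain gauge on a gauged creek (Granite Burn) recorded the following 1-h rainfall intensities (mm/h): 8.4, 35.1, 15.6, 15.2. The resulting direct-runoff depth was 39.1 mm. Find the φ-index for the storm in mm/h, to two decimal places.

Only the 3 blocks with intensity above φ contribute runoff: 35.1, 15.6, 15.2 mm/h.
Σ(I−φ)·Δt = d  ⇒  (35.1+15.6+15.2 − 3φ)·1 = 39.1
φ = (65.90 − 39.1/1) / 3 = 8.93 mm/h.

φ ≈ 8.93 mm/h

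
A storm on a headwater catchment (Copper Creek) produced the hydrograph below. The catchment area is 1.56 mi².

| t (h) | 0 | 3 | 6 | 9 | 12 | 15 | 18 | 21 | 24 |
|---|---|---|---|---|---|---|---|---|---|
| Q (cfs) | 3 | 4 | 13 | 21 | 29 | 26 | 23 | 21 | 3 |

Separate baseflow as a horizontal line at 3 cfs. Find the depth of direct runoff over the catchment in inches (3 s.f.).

d ≈ 0.346 in

Direct runoff: 0.0, 1.0, 10.0, 18.0, 26.0, 23.0, 20.0, 18.0, 0.0 cfs; ΣQ_DR = 116.0 cfs.
V = ΣQ_DR · Δt = 116.0 × 10800 s = 1.253 × 10^6 ft³.
Over A = 1.56 mi², depth = V / A = 0.346 in.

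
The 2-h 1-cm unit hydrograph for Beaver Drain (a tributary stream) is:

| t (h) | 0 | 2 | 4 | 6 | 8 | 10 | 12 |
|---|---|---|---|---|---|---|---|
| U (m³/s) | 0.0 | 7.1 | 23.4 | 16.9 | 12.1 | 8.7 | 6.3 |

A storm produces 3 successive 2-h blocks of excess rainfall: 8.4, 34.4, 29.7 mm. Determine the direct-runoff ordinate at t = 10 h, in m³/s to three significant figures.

By discrete convolution, Q_j = Σ (P_i / 10 mm) · U_{j−i}.
At t = 10 h (j=5): Q = (8.4/10)·8.7 + (34.4/10)·12.1 + (29.7/10)·16.9 = 99.1 m³/s.

Q ≈ 99.1 m³/s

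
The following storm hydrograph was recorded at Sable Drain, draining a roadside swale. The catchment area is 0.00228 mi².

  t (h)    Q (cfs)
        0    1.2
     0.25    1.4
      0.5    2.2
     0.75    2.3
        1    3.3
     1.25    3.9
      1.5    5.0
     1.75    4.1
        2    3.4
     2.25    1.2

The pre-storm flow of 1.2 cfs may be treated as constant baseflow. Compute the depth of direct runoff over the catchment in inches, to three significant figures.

Direct runoff: 0.0, 0.2, 1.0, 1.1, 2.1, 2.7, 3.8, 2.9, 2.2, 0.0 cfs; ΣQ_DR = 16.00 cfs.
V = ΣQ_DR · Δt = 16.00 × 900 s = 14400 ft³.
Over A = 0.00228 mi², depth = V / A = 2.72 in.

d ≈ 2.72 in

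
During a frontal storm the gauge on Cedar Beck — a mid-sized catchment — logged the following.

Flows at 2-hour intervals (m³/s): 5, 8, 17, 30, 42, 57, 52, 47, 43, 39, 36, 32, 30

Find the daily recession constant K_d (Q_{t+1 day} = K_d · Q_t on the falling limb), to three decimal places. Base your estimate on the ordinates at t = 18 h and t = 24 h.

Between t = 18 h and t = 24 h the flow falls from 39 to 30 m³/s over 3×2 h = 6 h.
Per-interval ratio K = (30/39)^(1/3) = 0.9163; K_d = K^(24/2) = 0.350.

K_d ≈ 0.350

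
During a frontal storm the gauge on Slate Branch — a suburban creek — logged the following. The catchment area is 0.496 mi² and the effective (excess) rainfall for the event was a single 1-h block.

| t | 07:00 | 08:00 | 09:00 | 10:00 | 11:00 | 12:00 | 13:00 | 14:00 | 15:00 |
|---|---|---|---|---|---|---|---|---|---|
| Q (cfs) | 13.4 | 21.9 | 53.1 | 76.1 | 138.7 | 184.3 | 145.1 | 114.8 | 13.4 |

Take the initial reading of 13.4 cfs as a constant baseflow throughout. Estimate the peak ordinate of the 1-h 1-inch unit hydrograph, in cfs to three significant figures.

Direct runoff: 0.0, 8.5, 39.7, 62.7, 125.3, 170.9, 131.7, 101.4, 0.0 cfs; ΣQ_DR = 640.2 cfs, peak = 170.9 cfs.
Runoff depth d = ΣQ_DR·Δt / A = 640.2 × 3600 / (0.496 mi²) = 2.000 in.
The 1-inch UH is the DRH scaled by (1 in)/d, so U_p = 170.9 × 1/2.000 = 85.4 cfs.

U_p ≈ 85.4 cfs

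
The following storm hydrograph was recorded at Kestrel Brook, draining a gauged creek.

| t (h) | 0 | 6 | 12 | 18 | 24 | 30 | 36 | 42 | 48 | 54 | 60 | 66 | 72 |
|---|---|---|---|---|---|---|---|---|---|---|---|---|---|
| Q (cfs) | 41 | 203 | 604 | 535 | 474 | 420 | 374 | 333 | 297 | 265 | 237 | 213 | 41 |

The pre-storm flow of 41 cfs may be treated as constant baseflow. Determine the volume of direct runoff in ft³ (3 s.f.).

Direct-runoff ordinates (Q − Q_b): 0.0, 162.0, 563.0, 494.0, 433.0, 379.0, 333.0, 292.0, 256.0, 224.0, 196.0, 172.0, 0.0 cfs.
ΣQ_DR = 3504 cfs.
With Δt = 6 h = 21600 s, V = ΣQ_DR · Δt = 3504 × 21600 = 7.57 × 10^7 ft³.

V ≈ 7.57 × 10^7 ft³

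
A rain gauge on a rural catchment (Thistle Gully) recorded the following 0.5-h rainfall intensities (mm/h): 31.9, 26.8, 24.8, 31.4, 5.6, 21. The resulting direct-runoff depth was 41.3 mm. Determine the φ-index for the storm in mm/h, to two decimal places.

Only the 5 blocks with intensity above φ contribute runoff: 31.9, 26.8, 24.8, 31.4, 21 mm/h.
Σ(I−φ)·Δt = d  ⇒  (31.9+26.8+24.8+31.4+21 − 5φ)·0.5 = 41.3
φ = (135.9 − 41.3/0.5) / 5 = 10.66 mm/h.

φ ≈ 10.66 mm/h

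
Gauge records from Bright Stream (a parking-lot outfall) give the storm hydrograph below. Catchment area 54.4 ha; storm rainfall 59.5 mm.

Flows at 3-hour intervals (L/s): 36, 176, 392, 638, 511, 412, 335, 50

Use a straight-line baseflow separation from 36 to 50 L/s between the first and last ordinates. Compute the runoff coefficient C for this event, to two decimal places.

ΣQ_DR = 2206 L/s; V = ΣQ_DR·Δt = 2.382 × 10^7 L.
Runoff depth d = V / A = 43.80 mm.
C = d / P = 43.80 / 59.5 = 0.74.

C ≈ 0.74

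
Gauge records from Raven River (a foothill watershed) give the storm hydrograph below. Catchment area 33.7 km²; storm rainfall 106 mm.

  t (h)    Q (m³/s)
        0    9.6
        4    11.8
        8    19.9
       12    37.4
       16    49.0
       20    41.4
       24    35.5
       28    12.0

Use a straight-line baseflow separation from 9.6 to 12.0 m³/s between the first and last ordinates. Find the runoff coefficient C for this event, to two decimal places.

C ≈ 0.52

ΣQ_DR = 130.2 m³/s; V = ΣQ_DR·Δt = 1.875 × 10^6 m³.
Runoff depth d = V / A = 55.63 mm.
C = d / P = 55.63 / 106 = 0.52.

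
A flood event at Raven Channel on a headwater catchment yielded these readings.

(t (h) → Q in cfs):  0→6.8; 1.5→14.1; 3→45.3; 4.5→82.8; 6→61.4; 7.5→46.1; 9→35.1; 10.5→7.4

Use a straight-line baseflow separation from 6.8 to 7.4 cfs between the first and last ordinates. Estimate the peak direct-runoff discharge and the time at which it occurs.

Q_p = 75.74 cfs at t = 4.5 h

Subtracting baseflow gives direct-runoff ordinates: 0.00, 7.21, 38.33, 75.74, 54.26, 38.87, 27.79, 0.00 cfs.
The maximum is 75.74 cfs, occurring at the reading for t = 4.5 h.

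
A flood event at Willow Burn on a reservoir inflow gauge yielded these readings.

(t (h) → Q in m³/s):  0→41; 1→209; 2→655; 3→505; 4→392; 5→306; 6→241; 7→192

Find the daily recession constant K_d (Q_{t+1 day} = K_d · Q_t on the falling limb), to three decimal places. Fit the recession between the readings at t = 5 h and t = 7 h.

Between t = 5 h and t = 7 h the flow falls from 306 to 192 m³/s over 2×1 h = 2 h.
Per-interval ratio K = (192/306)^(1/2) = 0.7921; K_d = K^(24/1) = 0.004.

K_d ≈ 0.004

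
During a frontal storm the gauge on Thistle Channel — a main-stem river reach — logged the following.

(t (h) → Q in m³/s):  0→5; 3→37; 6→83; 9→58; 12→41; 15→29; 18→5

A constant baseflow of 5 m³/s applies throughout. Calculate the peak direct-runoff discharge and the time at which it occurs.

Subtracting baseflow gives direct-runoff ordinates: 0.0, 32.0, 78.0, 53.0, 36.0, 24.0, 0.0 m³/s.
The maximum is 78.0 m³/s, occurring at the reading for t = 6 h.

Q_p = 78.0 m³/s at t = 6 h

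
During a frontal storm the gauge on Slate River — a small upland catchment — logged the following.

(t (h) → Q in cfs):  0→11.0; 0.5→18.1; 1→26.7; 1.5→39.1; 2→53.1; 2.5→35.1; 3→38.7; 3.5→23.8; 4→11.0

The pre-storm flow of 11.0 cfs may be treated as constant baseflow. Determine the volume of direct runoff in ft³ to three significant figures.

Direct-runoff ordinates (Q − Q_b): 0.0, 7.1, 15.7, 28.1, 42.1, 24.1, 27.7, 12.8, 0.0 cfs.
ΣQ_DR = 157.6 cfs.
With Δt = 0.5 h = 1800 s, V = ΣQ_DR · Δt = 157.6 × 1800 = 2.84 × 10^5 ft³.

V ≈ 2.84 × 10^5 ft³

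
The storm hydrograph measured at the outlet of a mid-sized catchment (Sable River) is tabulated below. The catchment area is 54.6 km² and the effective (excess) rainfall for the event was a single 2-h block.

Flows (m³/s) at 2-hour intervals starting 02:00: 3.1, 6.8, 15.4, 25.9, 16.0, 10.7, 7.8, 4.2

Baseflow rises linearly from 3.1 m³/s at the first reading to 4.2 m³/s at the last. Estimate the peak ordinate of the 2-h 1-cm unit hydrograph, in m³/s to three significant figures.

Direct runoff: 0.00, 3.54, 11.99, 22.33, 12.27, 6.81, 3.76, 0.00 m³/s; ΣQ_DR = 60.70 m³/s, peak = 22.33 m³/s.
Runoff depth d = ΣQ_DR·Δt / A = 60.70 × 7200 / (54.6 km²) = 8.004 mm.
The 1-cm UH is the DRH scaled by (10 mm)/d, so U_p = 22.33 × 10/8.004 = 27.9 m³/s.

U_p ≈ 27.9 m³/s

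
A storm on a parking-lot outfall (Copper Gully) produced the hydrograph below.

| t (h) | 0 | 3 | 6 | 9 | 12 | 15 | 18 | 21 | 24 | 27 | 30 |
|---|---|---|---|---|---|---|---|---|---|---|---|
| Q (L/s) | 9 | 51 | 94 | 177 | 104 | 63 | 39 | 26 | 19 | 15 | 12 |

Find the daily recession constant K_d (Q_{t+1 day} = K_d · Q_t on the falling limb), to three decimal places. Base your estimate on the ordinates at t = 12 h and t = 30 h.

Between t = 12 h and t = 30 h the flow falls from 104 to 12 L/s over 6×3 h = 18 h.
Per-interval ratio K = (12/104)^(1/6) = 0.6977; K_d = K^(24/3) = 0.056.

K_d ≈ 0.056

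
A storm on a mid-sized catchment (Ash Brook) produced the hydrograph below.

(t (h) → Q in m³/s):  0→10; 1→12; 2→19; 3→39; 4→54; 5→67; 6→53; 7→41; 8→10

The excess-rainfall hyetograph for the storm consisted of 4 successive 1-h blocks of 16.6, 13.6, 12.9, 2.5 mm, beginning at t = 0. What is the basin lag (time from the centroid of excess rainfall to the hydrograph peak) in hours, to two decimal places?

t_L ≈ 3.47 h

Centroid of excess rainfall: t_c = Σ P_i·t̄_i / ΣP_i = 1.5285 h (block centres at 0.5, 1.5, 2.5, 3.5 h).
Hydrograph peak occurs at t = 5 h, so basin lag t_L = 5 − 1.5285 = 3.47 h.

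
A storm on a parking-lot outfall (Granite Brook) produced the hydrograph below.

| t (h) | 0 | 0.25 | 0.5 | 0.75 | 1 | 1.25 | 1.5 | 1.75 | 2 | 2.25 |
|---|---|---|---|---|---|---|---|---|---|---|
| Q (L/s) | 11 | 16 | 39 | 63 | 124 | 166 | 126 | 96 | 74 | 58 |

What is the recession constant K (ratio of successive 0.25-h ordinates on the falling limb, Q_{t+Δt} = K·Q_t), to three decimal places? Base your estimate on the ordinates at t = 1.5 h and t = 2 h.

Using the recession-limb readings at t = 1.5 h and t = 2 h: Q falls from 126 to 74 L/s over 2 intervals.
K = (Q₂/Q₁)^(1/2) = (74/126)^(1/2) = 0.766.

K ≈ 0.766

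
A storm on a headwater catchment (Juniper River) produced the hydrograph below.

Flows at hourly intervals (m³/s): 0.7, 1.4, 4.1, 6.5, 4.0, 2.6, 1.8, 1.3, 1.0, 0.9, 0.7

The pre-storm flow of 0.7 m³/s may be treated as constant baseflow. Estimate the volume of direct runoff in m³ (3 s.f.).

V ≈ 62300 m³

Direct-runoff ordinates (Q − Q_b): 0.0, 0.7, 3.4, 5.8, 3.3, 1.9, 1.1, 0.6, 0.3, 0.2, 0.0 m³/s.
ΣQ_DR = 17.30 m³/s.
With Δt = 1 h = 3600 s, V = ΣQ_DR · Δt = 17.30 × 3600 = 62300 m³.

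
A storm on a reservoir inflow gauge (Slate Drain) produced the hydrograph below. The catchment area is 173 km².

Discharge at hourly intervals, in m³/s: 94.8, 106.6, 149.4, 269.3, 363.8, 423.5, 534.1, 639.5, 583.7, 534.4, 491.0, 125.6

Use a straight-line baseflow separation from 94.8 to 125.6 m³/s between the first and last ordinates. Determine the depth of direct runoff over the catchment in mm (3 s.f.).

d ≈ 62.3 mm

Direct runoff: 0.00, 9.00, 49.00, 166.10, 257.80, 314.70, 422.50, 525.10, 466.50, 414.40, 368.20, 0.00 m³/s; ΣQ_DR = 2993 m³/s.
V = ΣQ_DR · Δt = 2993 × 3600 s = 1.078 × 10^7 m³.
Over A = 173 km², depth = V / A = 62.3 mm.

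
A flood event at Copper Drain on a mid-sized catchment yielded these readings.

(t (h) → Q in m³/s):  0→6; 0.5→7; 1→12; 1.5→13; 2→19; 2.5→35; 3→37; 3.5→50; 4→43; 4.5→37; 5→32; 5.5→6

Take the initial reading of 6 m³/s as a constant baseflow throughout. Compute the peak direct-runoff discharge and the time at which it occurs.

Q_p = 44.0 m³/s at t = 3.5 h

Subtracting baseflow gives direct-runoff ordinates: 0.0, 1.0, 6.0, 7.0, 13.0, 29.0, 31.0, 44.0, 37.0, 31.0, 26.0, 0.0 m³/s.
The maximum is 44.0 m³/s, occurring at the reading for t = 3.5 h.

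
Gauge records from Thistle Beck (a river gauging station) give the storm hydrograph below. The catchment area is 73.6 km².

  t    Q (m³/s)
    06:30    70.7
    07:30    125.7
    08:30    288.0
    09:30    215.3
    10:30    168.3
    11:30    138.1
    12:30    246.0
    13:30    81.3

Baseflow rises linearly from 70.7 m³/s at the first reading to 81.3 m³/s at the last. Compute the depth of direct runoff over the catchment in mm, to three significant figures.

Direct runoff: 0.00, 53.49, 214.27, 140.06, 91.54, 59.83, 166.21, 0.00 m³/s; ΣQ_DR = 725.4 m³/s.
V = ΣQ_DR · Δt = 725.4 × 3600 s = 2.611 × 10^6 m³.
Over A = 73.6 km², depth = V / A = 35.5 mm.

d ≈ 35.5 mm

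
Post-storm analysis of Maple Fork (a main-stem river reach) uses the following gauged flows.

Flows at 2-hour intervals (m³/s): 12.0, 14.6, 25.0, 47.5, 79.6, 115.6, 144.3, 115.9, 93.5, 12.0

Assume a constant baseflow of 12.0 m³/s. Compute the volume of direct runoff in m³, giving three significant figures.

Direct-runoff ordinates (Q − Q_b): 0.0, 2.6, 13.0, 35.5, 67.6, 103.6, 132.3, 103.9, 81.5, 0.0 m³/s.
ΣQ_DR = 540.0 m³/s.
With Δt = 2 h = 7200 s, V = ΣQ_DR · Δt = 540.0 × 7200 = 3.89 × 10^6 m³.

V ≈ 3.89 × 10^6 m³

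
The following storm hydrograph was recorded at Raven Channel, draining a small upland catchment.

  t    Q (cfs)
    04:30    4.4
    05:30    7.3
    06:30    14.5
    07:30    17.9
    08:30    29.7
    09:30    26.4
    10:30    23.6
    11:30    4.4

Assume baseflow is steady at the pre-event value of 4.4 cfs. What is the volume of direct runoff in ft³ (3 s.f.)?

V ≈ 3.35 × 10^5 ft³

Direct-runoff ordinates (Q − Q_b): 0.0, 2.9, 10.1, 13.5, 25.3, 22.0, 19.2, 0.0 cfs.
ΣQ_DR = 93.00 cfs.
With Δt = 1 h = 3600 s, V = ΣQ_DR · Δt = 93.00 × 3600 = 3.35 × 10^5 ft³.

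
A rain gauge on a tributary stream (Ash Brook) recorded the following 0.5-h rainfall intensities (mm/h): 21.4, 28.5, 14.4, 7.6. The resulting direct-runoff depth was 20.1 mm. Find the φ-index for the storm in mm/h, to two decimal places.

φ ≈ 8.03 mm/h

Only the 3 blocks with intensity above φ contribute runoff: 21.4, 28.5, 14.4 mm/h.
Σ(I−φ)·Δt = d  ⇒  (21.4+28.5+14.4 − 3φ)·0.5 = 20.1
φ = (64.30 − 20.1/0.5) / 3 = 8.03 mm/h.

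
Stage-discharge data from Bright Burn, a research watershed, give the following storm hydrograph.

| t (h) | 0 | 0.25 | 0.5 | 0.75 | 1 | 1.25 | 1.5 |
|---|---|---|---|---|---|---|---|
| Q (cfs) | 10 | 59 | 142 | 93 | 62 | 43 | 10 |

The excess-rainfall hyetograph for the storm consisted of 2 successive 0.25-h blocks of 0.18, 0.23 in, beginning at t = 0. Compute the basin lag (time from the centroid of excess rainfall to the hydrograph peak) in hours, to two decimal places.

Centroid of excess rainfall: t_c = Σ P_i·t̄_i / ΣP_i = 0.2652 h (block centres at 0.125, 0.375 h).
Hydrograph peak occurs at t = 0.5 h, so basin lag t_L = 0.5 − 0.2652 = 0.23 h.

t_L ≈ 0.23 h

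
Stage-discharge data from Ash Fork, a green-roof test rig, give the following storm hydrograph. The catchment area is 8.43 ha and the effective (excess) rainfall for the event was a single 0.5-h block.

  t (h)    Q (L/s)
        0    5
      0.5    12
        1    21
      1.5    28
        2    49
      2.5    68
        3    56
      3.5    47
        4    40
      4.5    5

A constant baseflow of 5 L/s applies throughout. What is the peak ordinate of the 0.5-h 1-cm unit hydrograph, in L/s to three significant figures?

Direct runoff: 0.0, 7.0, 16.0, 23.0, 44.0, 63.0, 51.0, 42.0, 35.0, 0.0 L/s; ΣQ_DR = 281.0 L/s, peak = 63.0 L/s.
Runoff depth d = ΣQ_DR·Δt / A = 281.0 × 1800 / (8.43 ha) = 6.000 mm.
The 1-cm UH is the DRH scaled by (10 mm)/d, so U_p = 63.0 × 10/6.000 = 105 L/s.

U_p ≈ 105 L/s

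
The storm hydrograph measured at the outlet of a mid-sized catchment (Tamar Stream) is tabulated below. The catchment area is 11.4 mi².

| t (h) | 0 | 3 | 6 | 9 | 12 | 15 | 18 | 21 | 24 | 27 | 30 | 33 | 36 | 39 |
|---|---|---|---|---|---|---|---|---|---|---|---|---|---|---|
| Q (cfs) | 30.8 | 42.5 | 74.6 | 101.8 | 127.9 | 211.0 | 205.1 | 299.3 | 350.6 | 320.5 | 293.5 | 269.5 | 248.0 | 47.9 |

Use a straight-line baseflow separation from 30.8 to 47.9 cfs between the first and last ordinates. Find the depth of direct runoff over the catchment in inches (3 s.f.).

Direct runoff: 0.00, 10.38, 41.17, 67.05, 91.84, 173.62, 166.41, 259.29, 309.28, 277.86, 249.55, 224.23, 201.42, 0.00 cfs; ΣQ_DR = 2072 cfs.
V = ΣQ_DR · Δt = 2072 × 10800 s = 2.238 × 10^7 ft³.
Over A = 11.4 mi², depth = V / A = 0.845 in.

d ≈ 0.845 in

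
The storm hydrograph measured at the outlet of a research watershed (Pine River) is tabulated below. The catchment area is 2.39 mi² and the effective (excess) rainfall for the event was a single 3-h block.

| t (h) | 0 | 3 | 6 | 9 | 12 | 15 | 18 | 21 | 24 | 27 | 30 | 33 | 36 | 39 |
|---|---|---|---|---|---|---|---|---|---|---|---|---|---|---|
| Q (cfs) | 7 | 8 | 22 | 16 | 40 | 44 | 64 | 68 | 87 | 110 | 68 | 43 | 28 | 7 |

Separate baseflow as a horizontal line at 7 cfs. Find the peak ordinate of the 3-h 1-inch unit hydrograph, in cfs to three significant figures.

U_p ≈ 103 cfs

Direct runoff: 0.0, 1.0, 15.0, 9.0, 33.0, 37.0, 57.0, 61.0, 80.0, 103.0, 61.0, 36.0, 21.0, 0.0 cfs; ΣQ_DR = 514.0 cfs, peak = 103.0 cfs.
Runoff depth d = ΣQ_DR·Δt / A = 514.0 × 10800 / (2.39 mi²) = 0.9998 in.
The 1-inch UH is the DRH scaled by (1 in)/d, so U_p = 103.0 × 1/0.9998 = 103 cfs.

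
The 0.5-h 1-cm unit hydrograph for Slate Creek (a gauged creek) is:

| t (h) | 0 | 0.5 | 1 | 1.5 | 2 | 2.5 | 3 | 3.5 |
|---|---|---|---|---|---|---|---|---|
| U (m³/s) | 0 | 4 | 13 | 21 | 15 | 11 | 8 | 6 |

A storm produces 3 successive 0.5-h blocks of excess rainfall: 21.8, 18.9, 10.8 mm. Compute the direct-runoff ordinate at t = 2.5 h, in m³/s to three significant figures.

By discrete convolution, Q_j = Σ (P_i / 10 mm) · U_{j−i}.
At t = 2.5 h (j=5): Q = (21.8/10)·11 + (18.9/10)·15 + (10.8/10)·21 = 75.0 m³/s.

Q ≈ 75.0 m³/s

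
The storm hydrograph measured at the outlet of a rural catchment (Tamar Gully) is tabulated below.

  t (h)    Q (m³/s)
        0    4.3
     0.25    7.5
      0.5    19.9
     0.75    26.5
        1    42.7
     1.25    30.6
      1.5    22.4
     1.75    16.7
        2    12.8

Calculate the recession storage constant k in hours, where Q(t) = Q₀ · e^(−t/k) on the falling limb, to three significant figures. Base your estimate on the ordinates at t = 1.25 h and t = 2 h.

k ≈ 0.861 h

On the falling limb, Q drops from 30.6 to 12.8 m³/s between t = 1.25 h and t = 2 h (Δt = 0.75 h).
k = −Δt / ln(Q₂/Q₁) = −0.75 / ln(12.8/30.6) = 0.861 h.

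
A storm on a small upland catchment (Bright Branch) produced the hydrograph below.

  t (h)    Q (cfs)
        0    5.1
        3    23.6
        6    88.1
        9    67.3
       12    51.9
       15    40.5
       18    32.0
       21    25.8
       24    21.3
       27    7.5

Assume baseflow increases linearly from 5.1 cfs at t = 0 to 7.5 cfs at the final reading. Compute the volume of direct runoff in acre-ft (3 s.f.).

V ≈ 74.4 acre-ft

Direct-runoff ordinates (Q − Q_b): 0.00, 18.23, 82.47, 61.40, 45.73, 34.07, 25.30, 18.83, 14.07, 0.00 cfs.
ΣQ_DR = 300.1 cfs.
With Δt = 3 h = 10800 s, V = ΣQ_DR · Δt = 300.1 × 10800 = 3.24 × 10^6 ft³ = 74.4 acre-ft.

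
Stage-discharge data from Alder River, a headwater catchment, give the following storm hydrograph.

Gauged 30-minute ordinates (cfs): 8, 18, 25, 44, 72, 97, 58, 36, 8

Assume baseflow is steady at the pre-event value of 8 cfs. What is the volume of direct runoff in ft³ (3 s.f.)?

V ≈ 5.29 × 10^5 ft³

Direct-runoff ordinates (Q − Q_b): 0.0, 10.0, 17.0, 36.0, 64.0, 89.0, 50.0, 28.0, 0.0 cfs.
ΣQ_DR = 294.0 cfs.
With Δt = 0.5 h = 1800 s, V = ΣQ_DR · Δt = 294.0 × 1800 = 5.29 × 10^5 ft³.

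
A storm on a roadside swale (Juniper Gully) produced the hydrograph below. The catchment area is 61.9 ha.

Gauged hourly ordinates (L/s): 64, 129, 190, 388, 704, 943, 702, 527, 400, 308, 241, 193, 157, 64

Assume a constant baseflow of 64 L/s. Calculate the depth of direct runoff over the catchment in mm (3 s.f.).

d ≈ 23.9 mm

Direct runoff: 0.0, 65.0, 126.0, 324.0, 640.0, 879.0, 638.0, 463.0, 336.0, 244.0, 177.0, 129.0, 93.0, 0.0 L/s; ΣQ_DR = 4114 L/s.
V = ΣQ_DR · Δt = 4114 × 3600 s = 1.481 × 10^7 L.
Over A = 61.9 ha, depth = V / A = 23.9 mm.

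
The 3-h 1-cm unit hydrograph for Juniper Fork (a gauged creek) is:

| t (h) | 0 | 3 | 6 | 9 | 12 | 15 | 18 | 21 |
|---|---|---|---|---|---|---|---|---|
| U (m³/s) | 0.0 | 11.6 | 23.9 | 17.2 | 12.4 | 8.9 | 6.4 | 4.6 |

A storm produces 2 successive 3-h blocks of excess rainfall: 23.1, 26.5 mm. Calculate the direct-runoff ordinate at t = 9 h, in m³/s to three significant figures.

Q ≈ 103 m³/s

By discrete convolution, Q_j = Σ (P_i / 10 mm) · U_{j−i}.
At t = 9 h (j=3): Q = (23.1/10)·17.2 + (26.5/10)·23.9 = 103 m³/s.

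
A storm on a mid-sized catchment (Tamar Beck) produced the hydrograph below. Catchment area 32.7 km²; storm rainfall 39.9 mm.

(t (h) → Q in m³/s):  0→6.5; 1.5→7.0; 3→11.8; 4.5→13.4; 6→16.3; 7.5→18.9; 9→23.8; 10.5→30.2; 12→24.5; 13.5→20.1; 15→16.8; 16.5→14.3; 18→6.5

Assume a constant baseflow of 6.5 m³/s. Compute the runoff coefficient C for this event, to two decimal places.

C ≈ 0.52

ΣQ_DR = 125.6 m³/s; V = ΣQ_DR·Δt = 6.782 × 10^5 m³.
Runoff depth d = V / A = 20.74 mm.
C = d / P = 20.74 / 39.9 = 0.52.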